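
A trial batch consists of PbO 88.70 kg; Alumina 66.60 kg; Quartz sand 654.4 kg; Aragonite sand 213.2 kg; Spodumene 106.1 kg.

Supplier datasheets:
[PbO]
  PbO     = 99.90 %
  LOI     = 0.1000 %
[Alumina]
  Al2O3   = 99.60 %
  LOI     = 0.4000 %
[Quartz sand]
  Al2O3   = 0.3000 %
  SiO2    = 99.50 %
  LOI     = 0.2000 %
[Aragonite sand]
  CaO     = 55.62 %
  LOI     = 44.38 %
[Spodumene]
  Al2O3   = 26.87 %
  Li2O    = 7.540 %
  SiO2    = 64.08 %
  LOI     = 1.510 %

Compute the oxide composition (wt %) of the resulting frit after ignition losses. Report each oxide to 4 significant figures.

Working values are printed rounded to 4 significant figures in the working. Each numeric step maintains exact precision from start to finish — each reported result is rounded just once. The derived quantities are carried at full precision (ignition loss, glass mass, the totals, five oxide percentages, the yield) starting from the weights per 1031 kg of glass, precisely as stated by the question or the answer.
Mass of each oxide from the mix:
  Al2O3: 66.60·0.9960 + 654.4·0.003000 + 106.1·0.2687 = 96.81 kg
  PbO: 88.70·0.9990 = 88.61 kg
  Li2O: 106.1·0.07540 = 8.000 kg
  SiO2: 654.4·0.9950 + 106.1·0.6408 = 719.1 kg
  CaO: 213.2·0.5562 = 118.6 kg
LOI: 88.70·0.001000 + 66.60·0.004000 + 654.4·0.002000 + 213.2·0.4438 + 106.1·0.01510 = 97.88 kg
Glass mass = batch − LOI = 1129 − 97.88 = 1031 kg (equal to the oxide-mass sum)
each oxide over glass, ×100, is wt %

Glass mass = 1031 kg (batch 1129 − LOI 97.88).
Composition: Al2O3 9.388%, PbO 8.594%, Li2O 0.7759%, SiO2 69.74%, CaO 11.50%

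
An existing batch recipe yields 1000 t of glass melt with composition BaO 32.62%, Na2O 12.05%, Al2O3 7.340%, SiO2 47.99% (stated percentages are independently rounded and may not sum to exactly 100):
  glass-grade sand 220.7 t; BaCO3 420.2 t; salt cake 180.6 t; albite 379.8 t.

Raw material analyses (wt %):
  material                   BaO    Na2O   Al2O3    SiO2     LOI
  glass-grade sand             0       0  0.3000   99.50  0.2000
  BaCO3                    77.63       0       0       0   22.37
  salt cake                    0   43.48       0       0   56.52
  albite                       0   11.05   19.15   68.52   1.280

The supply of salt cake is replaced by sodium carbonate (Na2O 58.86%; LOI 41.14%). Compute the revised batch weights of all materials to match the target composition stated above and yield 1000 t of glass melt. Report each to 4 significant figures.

Working values are printed rounded off to 4 significant digits when written out — each numeric step holds exact precision end to end; a single rounding yields every reported number — derived quantities (LOI, totals, the four compositions, glass mass, yield) are re-derived from the weighed amounts at 1000 t of glass at full precision, as set out in either problem or answer.
The oxide mass targets at 1000 t glass melt:
  BaO: 32.62% × 1000 = 326.2 t
  Na2O: 12.05% × 1000 = 120.5 t
  Al2O3: 7.340% × 1000 = 73.40 t
  SiO2: 47.99% × 1000 = 479.9 t
A balance pass over the oxides, applying the batch weights above, against the basis in use (each sum matches its target mass net of answer rounding effects):
  BaO: 420.2·0.7763 = 326.2 t (target 326.2 t)
  Na2O: 133.4·0.5886 + 379.8·0.1105 = 120.5 t (target 120.5 t)
  Al2O3: 220.7·0.003000 + 379.8·0.1915 = 73.39 t (target 73.40 t)
  SiO2: 220.7·0.9950 + 379.8·0.6852 = 479.8 t (target 479.9 t)
Glass-mass sanity pass: total charge less LOI = 999.9 t (per-oxide target masses sum to 1000 t; stated basis 1000 t — rounding explains the deltas).
Total batch = Σ batch = 1154 t; the LOI term Σ batch·LOI equals 154.2 t; glass ÷ batch gives a yield of 86.64%.

Revised batch per 1000 t glass melt:
  glass-grade sand: 220.7 t
  BaCO3: 420.2 t
  sodium carbonate: 133.4 t
  albite: 379.8 t
Total batch = 1154 t; LOI loss = 154.2 t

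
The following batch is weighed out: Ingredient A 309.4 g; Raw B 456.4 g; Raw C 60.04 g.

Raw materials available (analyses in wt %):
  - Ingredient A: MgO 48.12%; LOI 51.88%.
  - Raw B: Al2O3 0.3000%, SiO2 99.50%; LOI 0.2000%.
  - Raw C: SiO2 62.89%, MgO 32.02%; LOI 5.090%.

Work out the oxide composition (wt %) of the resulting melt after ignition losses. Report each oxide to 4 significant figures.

Glass mass = 661.4 g (batch 825.8 − LOI 164.5).
Composition: Al2O3 0.2070%, SiO2 74.37%, MgO 25.42%

Mid-chain values appear (rounded to four significant digits) between the steps — all internal work runs at full precision throughout; every reported figure carries a single rounding; all derived quantities, including ignition loss, net glass mass, yield, the three compositions, totals, are computed from the batch weights on 661.4 g of glass in exact precision, exactly as printed in problem or answer.
Mass of each oxide from the mix:
  Al2O3: 456.4·0.003000 = 1.369 g
  SiO2: 456.4·0.9950 + 60.04·0.6289 = 491.9 g
  MgO: 309.4·0.4812 + 60.04·0.3202 = 168.1 g
LOI: 309.4·0.5188 + 456.4·0.002000 + 60.04·0.05090 = 164.5 g
Resulting glass, batch − LOI: 825.8 − 164.5 = 661.4 g (consistent with Σ oxide mass)
wt % = 100 × oxide mass / glass mass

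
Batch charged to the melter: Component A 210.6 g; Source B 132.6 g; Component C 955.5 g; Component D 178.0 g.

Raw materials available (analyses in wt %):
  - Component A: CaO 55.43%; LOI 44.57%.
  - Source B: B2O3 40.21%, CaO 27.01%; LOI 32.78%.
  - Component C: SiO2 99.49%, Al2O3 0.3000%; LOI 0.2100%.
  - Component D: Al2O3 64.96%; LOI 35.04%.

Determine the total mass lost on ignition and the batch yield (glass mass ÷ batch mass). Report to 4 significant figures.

LOI loss = 201.7 g; glass = 1275 g; yield = 86.34%

The working math runs at full precision end to end; working values appear with 4-significant-figure rounding in the working. Every reported figure takes a single rounding — the derived quantities (four oxide percentages, net glass mass, yield, LOI, totals) are re-derived at full float precision from the batch weights for 1275 g of glass as they appear in question or answer.
Material-by-material LOI:
  Component A: 210.6 × 0.4457 = 93.86 g
  Source B: 132.6 × 0.3278 = 43.47 g
  Component C: 955.5 × 0.002100 = 2.007 g
  Component D: 178.0 × 0.3504 = 62.37 g
Total LOI = 201.7 g
Glass = batch − LOI = 1477 − 201.7 = 1275 g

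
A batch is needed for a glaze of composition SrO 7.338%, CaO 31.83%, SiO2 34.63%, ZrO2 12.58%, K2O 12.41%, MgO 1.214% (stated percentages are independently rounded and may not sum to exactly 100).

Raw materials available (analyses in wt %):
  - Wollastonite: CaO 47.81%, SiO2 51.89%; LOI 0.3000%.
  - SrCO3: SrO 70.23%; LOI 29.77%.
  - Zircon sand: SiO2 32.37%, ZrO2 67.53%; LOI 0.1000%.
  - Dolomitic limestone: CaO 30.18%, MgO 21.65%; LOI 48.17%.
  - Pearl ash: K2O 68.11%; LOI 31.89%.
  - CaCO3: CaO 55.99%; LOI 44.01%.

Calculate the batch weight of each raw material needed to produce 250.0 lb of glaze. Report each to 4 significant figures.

Mid-chain values are printed, rounded to 4 significant figures, between the steps — every computation maintains full float precision at all times. Every reported result is rounded only once; all derived quantities, which include the six compositions, totals, net glass mass, ignition loss, the yield, are carried at full float precision, exactly as shown in problem or answer, starting from the weights on 250.0 lb of glass.
Oxide mass targets, per 250.0 lb glaze:
  SrO: 7.338% × 250.0 = 18.34 lb
  CaO: 31.83% × 250.0 = 79.58 lb
  SiO2: 34.63% × 250.0 = 86.58 lb
  ZrO2: 12.58% × 250.0 = 31.45 lb
  K2O: 12.41% × 250.0 = 31.02 lb
  MgO: 1.214% × 250.0 = 3.035 lb
Balance tally, oxide-wise, with the batch weights as given, for the quoted basis mass (delivered sums recover each target exact up to rounding of places):
  SrO: 26.12·0.7023 = 18.34 lb (target 18.34 lb)
  CaO: 137.8·0.4781 + 14.02·0.3018 + 16.91·0.5599 = 79.58 lb (target 79.58 lb)
  SiO2: 137.8·0.5189 + 46.57·0.3237 = 86.58 lb (target 86.58 lb)
  ZrO2: 46.57·0.6753 = 31.45 lb (target 31.45 lb)
  K2O: 45.55·0.6811 = 31.02 lb (target 31.02 lb)
  MgO: 14.02·0.2165 = 3.035 lb (target 3.035 lb)
Glass-mass bookkeeping: whole batch net of LOI = 250.0 lb (targets for the oxides total 250.0 lb; against the stated basis, 250.0 lb — deltas are rounding alone).
Whole-batch sum: Σ batch = 287.0 lb; the LOI term Σ batch·LOI equals 36.96 lb; glass ÷ batch gives a yield of 87.12%.

Batch per 250.0 lb glaze:
  Wollastonite: 137.8 lb
  SrCO3: 26.12 lb
  Zircon sand: 46.57 lb
  Dolomitic limestone: 14.02 lb
  Pearl ash: 45.55 lb
  CaCO3: 16.91 lb
Total batch = 287.0 lb; LOI loss = 36.96 lb; yield = 87.12%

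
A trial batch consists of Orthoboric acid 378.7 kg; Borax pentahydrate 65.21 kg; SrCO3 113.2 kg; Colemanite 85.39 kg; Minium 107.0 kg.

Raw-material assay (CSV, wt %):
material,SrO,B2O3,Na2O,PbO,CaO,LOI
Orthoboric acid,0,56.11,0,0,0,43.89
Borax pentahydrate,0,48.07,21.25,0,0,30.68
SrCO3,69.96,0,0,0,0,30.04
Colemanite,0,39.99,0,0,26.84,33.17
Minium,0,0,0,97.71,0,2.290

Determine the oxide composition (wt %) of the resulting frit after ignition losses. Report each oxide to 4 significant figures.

Glass mass = 498.5 kg (batch 749.5 − LOI 251.0).
Composition: SrO 15.89%, B2O3 55.76%, Na2O 2.780%, PbO 20.97%, CaO 4.598%

Every computation keeps exact precision at each step; working values are shown rounded to four significant digits at each printed step; exactly one rounding is applied to each reported value. The derived quantities (ignition loss, yield, the five compositions, net glass mass, totals) are carried from the weighed amounts at 498.5 kg of glass in full float precision, as set out in the problem or the answer.
Per-oxide mass from batch:
  SrO: 113.2·0.6996 = 79.19 kg
  B2O3: 378.7·0.5611 + 65.21·0.4807 + 85.39·0.3999 = 278.0 kg
  Na2O: 65.21·0.2125 = 13.86 kg
  PbO: 107.0·0.9771 = 104.5 kg
  CaO: 85.39·0.2684 = 22.92 kg
LOI: 378.7·0.4389 + 65.21·0.3068 + 113.2·0.3004 + 85.39·0.3317 + 107.0·0.02290 = 251.0 kg
Resulting glass, batch − LOI: 749.5 − 251.0 = 498.5 kg (matching Σ of the oxides)
each wt % is 100 × oxide ÷ glass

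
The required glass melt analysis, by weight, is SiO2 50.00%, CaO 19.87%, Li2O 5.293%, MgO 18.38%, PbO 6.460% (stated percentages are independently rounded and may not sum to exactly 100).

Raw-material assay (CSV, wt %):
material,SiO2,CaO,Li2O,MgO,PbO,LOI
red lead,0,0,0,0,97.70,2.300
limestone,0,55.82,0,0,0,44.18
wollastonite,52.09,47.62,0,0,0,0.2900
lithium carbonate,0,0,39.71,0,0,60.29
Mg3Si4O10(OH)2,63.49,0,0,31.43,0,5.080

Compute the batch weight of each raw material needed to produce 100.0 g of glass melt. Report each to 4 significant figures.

The whole derivation maintains full float precision at each step. Mid-chain values are displayed rounded to 4 significant figures in the printout — a single rounding finalizes each reported number; the derived quantities, which include glass mass, LOI, totals, the yield, the five compositions, are re-derived at exact precision, as set out in the problem or answer text, from the batch weights on 100.0 g of glass.
Target masses of each oxide per 100.0 g glass melt:
  SiO2: 50.00% × 100.0 = 50.00 g
  CaO: 19.87% × 100.0 = 19.87 g
  Li2O: 5.293% × 100.0 = 5.293 g
  MgO: 18.38% × 100.0 = 18.38 g
  PbO: 6.460% × 100.0 = 6.460 g
Sums-versus-targets review with the batch weights as given, for the quoted basis mass (oxide sums agree with the targets within answer rounding):
  SiO2: 24.71·0.5209 + 58.48·0.6349 = 50.00 g (target 50.00 g)
  CaO: 14.52·0.5582 + 24.71·0.4762 = 19.87 g (target 19.87 g)
  Li2O: 13.33·0.3971 = 5.293 g (target 5.293 g)
  MgO: 58.48·0.3143 = 18.38 g (target 18.38 g)
  PbO: 6.612·0.9770 = 6.460 g (target 6.460 g)
The glass-mass cross-check: net batch after ignition = 100.0 g (summing oxide targets gives 100.0 g; stated basis 100.0 g — gaps are rounding artifacts).
Batch total: Σ batch = 117.7 g; the LOI term Σ batch·LOI equals 17.65 g; yield = glass ÷ total batch = 85.00%.

Batch per 100.0 g glass melt:
  red lead: 6.612 g
  limestone: 14.52 g
  wollastonite: 24.71 g
  lithium carbonate: 13.33 g
  Mg3Si4O10(OH)2: 58.48 g
Total batch = 117.7 g; LOI loss = 17.65 g; yield = 85.00%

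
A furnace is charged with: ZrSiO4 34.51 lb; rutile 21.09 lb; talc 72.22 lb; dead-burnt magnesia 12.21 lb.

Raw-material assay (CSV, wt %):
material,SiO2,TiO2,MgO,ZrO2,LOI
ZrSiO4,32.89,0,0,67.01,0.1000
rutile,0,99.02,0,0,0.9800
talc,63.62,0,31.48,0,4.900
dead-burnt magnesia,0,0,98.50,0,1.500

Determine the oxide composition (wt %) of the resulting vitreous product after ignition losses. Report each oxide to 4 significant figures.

Glass mass = 136.1 lb (batch 140.0 − LOI 3.963).
Composition: SiO2 42.11%, TiO2 15.35%, MgO 25.55%, ZrO2 17.00%

All internal work runs at full float precision at all times; values along the way are rounded to 4 significant figures as shown; a single rounding yields every reported figure. All derived quantities, including yield, the four compositions, net glass mass, totals, LOI, are recomputed using the weight values on 136.1 lb of glass at exact precision exactly as printed in the problem or answer text.
Per-oxide mass from batch:
  SiO2: 34.51·0.3289 + 72.22·0.6362 = 57.30 lb
  TiO2: 21.09·0.9902 = 20.88 lb
  MgO: 72.22·0.3148 + 12.21·0.9850 = 34.76 lb
  ZrO2: 34.51·0.6701 = 23.13 lb
LOI: 34.51·0.001000 + 21.09·0.009800 + 72.22·0.04900 + 12.21·0.01500 = 3.963 lb
Glass = total batch minus LOI = 140.0 − 3.963 = 136.1 lb (= Σ oxide masses)
percent by weight: oxide/glass ×100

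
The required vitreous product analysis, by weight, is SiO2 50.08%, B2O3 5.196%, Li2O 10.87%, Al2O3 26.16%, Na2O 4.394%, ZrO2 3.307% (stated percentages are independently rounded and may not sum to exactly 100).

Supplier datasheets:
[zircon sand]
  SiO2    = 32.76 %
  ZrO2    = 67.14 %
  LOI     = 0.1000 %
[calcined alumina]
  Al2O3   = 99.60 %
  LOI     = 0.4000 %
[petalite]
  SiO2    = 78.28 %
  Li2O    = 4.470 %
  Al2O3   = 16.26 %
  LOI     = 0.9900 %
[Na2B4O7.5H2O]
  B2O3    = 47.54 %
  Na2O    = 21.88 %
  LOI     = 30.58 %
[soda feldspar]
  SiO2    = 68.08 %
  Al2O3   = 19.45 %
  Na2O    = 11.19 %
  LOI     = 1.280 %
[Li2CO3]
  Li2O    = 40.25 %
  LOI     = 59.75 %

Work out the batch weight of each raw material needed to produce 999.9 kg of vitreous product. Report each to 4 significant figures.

Batch per 999.9 kg vitreous product:
  zircon sand: 49.25 kg
  calcined alumina: 152.0 kg
  petalite: 463.5 kg
  Na2B4O7.5H2O: 109.3 kg
  soda feldspar: 178.9 kg
  Li2CO3: 218.6 kg
Total batch = 1172 kg; LOI loss = 171.6 kg; yield = 85.36%

Every computation holds exact precision at all times — working values are displayed rounded off to 4 significant digits between the steps. Exactly one rounding goes into every reported number; derived quantities are recomputed in full precision (glass mass, the yield, the six compositions, LOI, the totals) from the weighed amounts on 999.9 kg of glass as written in the problem or the answer.
Oxide mass targets, per 999.9 kg vitreous product:
  SiO2: 50.08% × 999.9 = 500.7 kg
  B2O3: 5.196% × 999.9 = 51.95 kg
  Li2O: 10.87% × 999.9 = 108.7 kg
  Al2O3: 26.16% × 999.9 = 261.6 kg
  Na2O: 4.394% × 999.9 = 43.94 kg
  ZrO2: 3.307% × 999.9 = 33.07 kg
Sums-versus-targets review from the weights as reported, relative to the basis at hand (each sum matches its target mass once rounding is allowed for):
  SiO2: 49.25·0.3276 + 463.5·0.7828 + 178.9·0.6808 = 500.8 kg (target 500.7 kg)
  B2O3: 109.3·0.4754 = 51.96 kg (target 51.95 kg)
  Li2O: 463.5·0.04470 + 218.6·0.4025 = 108.7 kg (target 108.7 kg)
  Al2O3: 152.0·0.9960 + 463.5·0.1626 + 178.9·0.1945 = 261.6 kg (target 261.6 kg)
  Na2O: 109.3·0.2188 + 178.9·0.1119 = 43.93 kg (target 43.94 kg)
  ZrO2: 49.25·0.6714 = 33.07 kg (target 33.07 kg)
Mass balance on the glass: total batch − LOI = 1000 kg (summing oxide targets gives 1000 kg; stated basis 999.9 kg — a pure rounding effect).
Summing the batch: Σ batch = 1172 kg; loss to ignition Σ batch·LOI = 171.6 kg; as yield: glass ÷ batch → 85.36%.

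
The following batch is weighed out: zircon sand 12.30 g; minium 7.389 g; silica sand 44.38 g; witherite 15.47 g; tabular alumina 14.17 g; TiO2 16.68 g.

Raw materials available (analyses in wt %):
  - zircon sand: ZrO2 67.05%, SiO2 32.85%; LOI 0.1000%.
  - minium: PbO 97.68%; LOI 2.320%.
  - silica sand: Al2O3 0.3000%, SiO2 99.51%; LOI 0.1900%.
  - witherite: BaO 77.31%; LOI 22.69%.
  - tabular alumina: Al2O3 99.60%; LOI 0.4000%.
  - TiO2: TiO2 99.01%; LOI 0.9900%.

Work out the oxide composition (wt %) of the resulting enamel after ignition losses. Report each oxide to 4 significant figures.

Glass mass = 106.4 g (batch 110.4 − LOI 4.000).
Composition: Al2O3 13.39%, ZrO2 7.752%, SiO2 45.31%, PbO 6.784%, TiO2 15.52%, BaO 11.24%

Every computation carries full float precision end to end. In-progress results are displayed rounded to four significant figures; a single rounding finalizes each reported number; all derived quantities, including six oxide percentages, glass mass, yield, ignition loss, totals, are carried from the weighed amounts per 106.4 g of glass at exact precision exactly as printed in the problem or the answer.
Delivered oxide masses:
  Al2O3: 44.38·0.003000 + 14.17·0.9960 = 14.25 g
  ZrO2: 12.30·0.6705 = 8.247 g
  SiO2: 12.30·0.3285 + 44.38·0.9951 = 48.20 g
  PbO: 7.389·0.9768 = 7.218 g
  TiO2: 16.68·0.9901 = 16.51 g
  BaO: 15.47·0.7731 = 11.96 g
LOI: 12.30·0.001000 + 7.389·0.02320 + 44.38·0.001900 + 15.47·0.2269 + 14.17·0.004000 + 16.68·0.009900 = 4.000 g
batch − LOI leaves glass = 110.4 − 4.000 = 106.4 g (= the summed oxide contributions)
wt % = 100 × oxide mass / glass mass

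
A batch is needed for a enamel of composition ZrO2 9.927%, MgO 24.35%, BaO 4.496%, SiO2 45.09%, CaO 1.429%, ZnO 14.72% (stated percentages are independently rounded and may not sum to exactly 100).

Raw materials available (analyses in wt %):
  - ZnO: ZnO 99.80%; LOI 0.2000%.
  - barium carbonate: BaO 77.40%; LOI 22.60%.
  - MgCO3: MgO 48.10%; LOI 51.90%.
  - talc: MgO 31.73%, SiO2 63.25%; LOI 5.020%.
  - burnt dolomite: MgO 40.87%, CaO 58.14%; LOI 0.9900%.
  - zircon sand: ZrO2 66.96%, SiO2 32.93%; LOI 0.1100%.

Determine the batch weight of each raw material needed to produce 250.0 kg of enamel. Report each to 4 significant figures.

In-progress results are displayed, rounded to four significant figures, between the steps — exact precision is carried throughout — each reported number is rounded just once; all derived quantities are recomputed using the weight values on 250.0 kg of glass in full float precision (ignition loss, the yield, glass mass, six oxide percentages, totals), precisely as stated by either problem or answer.
Oxide mass targets, per 250.0 kg enamel:
  ZrO2: 9.927% × 250.0 = 24.82 kg
  MgO: 24.35% × 250.0 = 60.88 kg
  BaO: 4.496% × 250.0 = 11.24 kg
  SiO2: 45.09% × 250.0 = 112.7 kg
  CaO: 1.429% × 250.0 = 3.572 kg
  ZnO: 14.72% × 250.0 = 36.80 kg
A balance pass over the oxides, on the weights just shown, versus the basis set out (oxide sums agree with the targets net of answer rounding effects):
  ZrO2: 37.06·0.6696 = 24.82 kg (target 24.82 kg)
  MgO: 16.50·0.4810 + 158.9·0.3173 + 6.145·0.4087 = 60.87 kg (target 60.88 kg)
  BaO: 14.52·0.7740 = 11.24 kg (target 11.24 kg)
  SiO2: 158.9·0.6325 + 37.06·0.3293 = 112.7 kg (target 112.7 kg)
  CaO: 6.145·0.5814 = 3.573 kg (target 3.572 kg)
  ZnO: 36.87·0.9980 = 36.80 kg (target 36.80 kg)
Glass-mass bookkeeping: Σ batch − LOI loss = 250.0 kg (summing oxide targets gives 250.0 kg; against the stated basis, 250.0 kg — gaps are rounding artifacts).
Adding the batch up: Σ batch = 270.0 kg; ignition loss, Σ(batch × LOI) = 20.00 kg; the yield ratio, glass ÷ batch: 92.59%.

Batch per 250.0 kg enamel:
  ZnO: 36.87 kg
  barium carbonate: 14.52 kg
  MgCO3: 16.50 kg
  talc: 158.9 kg
  burnt dolomite: 6.145 kg
  zircon sand: 37.06 kg
Total batch = 270.0 kg; LOI loss = 20.00 kg; yield = 92.59%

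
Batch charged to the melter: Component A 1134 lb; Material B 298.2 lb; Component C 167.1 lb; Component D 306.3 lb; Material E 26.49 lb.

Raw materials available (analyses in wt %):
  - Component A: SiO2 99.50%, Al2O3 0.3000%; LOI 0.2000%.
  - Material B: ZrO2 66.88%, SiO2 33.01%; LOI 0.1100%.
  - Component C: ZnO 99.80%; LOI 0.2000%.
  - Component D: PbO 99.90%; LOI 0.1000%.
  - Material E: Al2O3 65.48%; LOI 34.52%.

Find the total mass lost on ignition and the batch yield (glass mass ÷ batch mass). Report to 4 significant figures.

LOI loss = 12.38 lb; glass = 1920 lb; yield = 99.36%

Values along the way are printed (rounded to 4 significant figures) within the worked lines. Each numeric step runs at full precision in all steps; each reported figure takes exactly one rounding — derived quantities, which include totals, net glass mass, ignition loss, yield, the five compositions, are rebuilt at full precision, precisely as stated by the problem or the answer, starting from the weights for 1920 lb of glass.
Loss on ignition, line by line:
  Component A: 1134 × 0.002000 = 2.268 lb
  Material B: 298.2 × 0.001100 = 0.3280 lb
  Component C: 167.1 × 0.002000 = 0.3342 lb
  Component D: 306.3 × 0.001000 = 0.3063 lb
  Material E: 26.49 × 0.3452 = 9.144 lb
Total LOI = 12.38 lb
Glass = batch − LOI = 1932 − 12.38 = 1920 lb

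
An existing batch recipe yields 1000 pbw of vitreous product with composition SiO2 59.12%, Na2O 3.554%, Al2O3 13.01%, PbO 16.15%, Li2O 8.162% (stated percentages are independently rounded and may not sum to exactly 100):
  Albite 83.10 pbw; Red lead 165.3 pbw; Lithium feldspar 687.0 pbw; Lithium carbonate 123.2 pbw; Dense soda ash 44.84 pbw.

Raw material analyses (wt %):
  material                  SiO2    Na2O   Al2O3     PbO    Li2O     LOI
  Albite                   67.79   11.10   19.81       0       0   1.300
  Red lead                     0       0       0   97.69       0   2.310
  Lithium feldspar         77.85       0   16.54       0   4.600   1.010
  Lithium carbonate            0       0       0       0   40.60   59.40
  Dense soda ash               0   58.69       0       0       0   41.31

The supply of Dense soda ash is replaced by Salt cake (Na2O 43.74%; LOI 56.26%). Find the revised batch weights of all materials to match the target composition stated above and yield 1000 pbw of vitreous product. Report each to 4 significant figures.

All internal work keeps exact precision through the solve; working values are displayed (rounded to four significant figures) alongside each step. Every reported figure takes exactly one rounding — derived quantities (totals, yield, net glass mass, LOI, five oxide percentages) are recomputed at full precision starting from the weights on 1000 pbw of glass exactly as printed in the question or the answer.
Target oxide masses per 1000 pbw vitreous product:
  SiO2: 59.12% × 1000 = 591.2 pbw
  Na2O: 3.554% × 1000 = 35.54 pbw
  Al2O3: 13.01% × 1000 = 130.1 pbw
  PbO: 16.15% × 1000 = 161.5 pbw
  Li2O: 8.162% × 1000 = 81.62 pbw
Verifying the oxide balance given the weights on record, per the basis as stated (sums match the target masses once rounding is allowed for):
  SiO2: 83.10·0.6779 + 687.0·0.7785 = 591.2 pbw (target 591.2 pbw)
  Na2O: 83.10·0.1110 + 60.16·0.4374 = 35.54 pbw (target 35.54 pbw)
  Al2O3: 83.10·0.1981 + 687.0·0.1654 = 130.1 pbw (target 130.1 pbw)
  PbO: 165.3·0.9769 = 161.5 pbw (target 161.5 pbw)
  Li2O: 687.0·0.04600 + 123.2·0.4060 = 81.62 pbw (target 81.62 pbw)
Consistency of the glass mass: Σ batch − LOI loss = 999.9 pbw (the targets, summed, come to 1000 pbw; with the basis standing at 1000 pbw — any gap is answer rounding).
Summing the batch: Σ batch = 1119 pbw; ignition loss, Σ(batch × LOI) = 118.9 pbw; yield: glass divided by total = 89.38%.

Revised batch per 1000 pbw vitreous product:
  Albite: 83.10 pbw
  Red lead: 165.3 pbw
  Lithium feldspar: 687.0 pbw
  Lithium carbonate: 123.2 pbw
  Salt cake: 60.16 pbw
Total batch = 1119 pbw; LOI loss = 118.9 pbw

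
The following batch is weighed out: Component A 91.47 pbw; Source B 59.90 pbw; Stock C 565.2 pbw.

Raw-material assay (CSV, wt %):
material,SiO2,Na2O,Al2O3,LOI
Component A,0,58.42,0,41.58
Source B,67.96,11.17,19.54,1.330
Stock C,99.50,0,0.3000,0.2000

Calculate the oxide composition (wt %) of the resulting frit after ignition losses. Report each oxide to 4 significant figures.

Working values are shown rounded to four significant digits between the steps — full float precision is kept at each step — each reported value takes a single rounding; all derived quantities are carried from the weighed amounts per 676.6 pbw of glass at full float precision (LOI, net glass mass, three oxide percentages, totals, yield) precisely as stated by the problem or answer text.
What the batch supplies per oxide:
  SiO2: 59.90·0.6796 + 565.2·0.9950 = 603.1 pbw
  Na2O: 91.47·0.5842 + 59.90·0.1117 = 60.13 pbw
  Al2O3: 59.90·0.1954 + 565.2·0.003000 = 13.40 pbw
LOI: 91.47·0.4158 + 59.90·0.01330 + 565.2·0.002000 = 39.96 pbw
The glass mass, total less LOI, = 716.6 − 39.96 = 676.6 pbw (= the summed oxide contributions)
each oxide over glass, ×100, is wt %

Glass mass = 676.6 pbw (batch 716.6 − LOI 39.96).
Composition: SiO2 89.13%, Na2O 8.887%, Al2O3 1.980%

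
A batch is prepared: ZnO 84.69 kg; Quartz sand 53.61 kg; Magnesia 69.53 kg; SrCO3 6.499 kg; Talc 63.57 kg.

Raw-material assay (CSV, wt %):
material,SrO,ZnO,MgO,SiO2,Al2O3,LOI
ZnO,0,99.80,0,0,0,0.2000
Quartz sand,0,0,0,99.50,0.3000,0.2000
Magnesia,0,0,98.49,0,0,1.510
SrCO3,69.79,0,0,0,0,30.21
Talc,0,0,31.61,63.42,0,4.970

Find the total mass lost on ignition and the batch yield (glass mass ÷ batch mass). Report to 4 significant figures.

LOI loss = 6.449 kg; glass = 271.4 kg; yield = 97.68%

The whole derivation runs at full precision through every step; intermediates are printed, with 4-significant-digit rounding, when written out; every reported figure is rounded exactly once; all derived quantities (yield, totals, ignition loss, net glass mass, the five compositions) are rebuilt at full float precision from the weighed amounts per 271.4 kg of glass as set out in the problem or the answer.
Per-material ignition loss:
  ZnO: 84.69 × 0.002000 = 0.1694 kg
  Quartz sand: 53.61 × 0.002000 = 0.1072 kg
  Magnesia: 69.53 × 0.01510 = 1.050 kg
  SrCO3: 6.499 × 0.3021 = 1.963 kg
  Talc: 63.57 × 0.04970 = 3.159 kg
Total LOI = 6.449 kg
Glass = batch − LOI = 277.9 − 6.449 = 271.4 kg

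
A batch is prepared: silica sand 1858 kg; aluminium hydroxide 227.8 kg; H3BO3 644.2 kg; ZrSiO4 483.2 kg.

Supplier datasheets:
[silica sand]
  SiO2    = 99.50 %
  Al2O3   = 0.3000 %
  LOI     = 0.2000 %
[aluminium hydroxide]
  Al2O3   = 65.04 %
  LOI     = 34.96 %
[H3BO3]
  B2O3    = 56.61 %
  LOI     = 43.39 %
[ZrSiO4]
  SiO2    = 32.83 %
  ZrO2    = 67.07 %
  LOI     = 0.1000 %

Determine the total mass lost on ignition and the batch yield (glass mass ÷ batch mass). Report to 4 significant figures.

LOI loss = 363.4 kg; glass = 2850 kg; yield = 88.69%

All internal work runs at exact precision end to end; the intermediate values are displayed rounded to four significant digits on the page; each reported result is rounded once only. All derived quantities, which include four oxide percentages, ignition loss, the yield, glass mass, the totals, are re-derived at exact precision, precisely as stated by question or answer, using the weight values for 2850 kg of glass.
Ignition loss by material:
  silica sand: 1858 × 0.002000 = 3.716 kg
  aluminium hydroxide: 227.8 × 0.3496 = 79.64 kg
  H3BO3: 644.2 × 0.4339 = 279.5 kg
  ZrSiO4: 483.2 × 0.001000 = 0.4832 kg
Total LOI = 363.4 kg
Glass = batch − LOI = 3213 − 363.4 = 2850 kg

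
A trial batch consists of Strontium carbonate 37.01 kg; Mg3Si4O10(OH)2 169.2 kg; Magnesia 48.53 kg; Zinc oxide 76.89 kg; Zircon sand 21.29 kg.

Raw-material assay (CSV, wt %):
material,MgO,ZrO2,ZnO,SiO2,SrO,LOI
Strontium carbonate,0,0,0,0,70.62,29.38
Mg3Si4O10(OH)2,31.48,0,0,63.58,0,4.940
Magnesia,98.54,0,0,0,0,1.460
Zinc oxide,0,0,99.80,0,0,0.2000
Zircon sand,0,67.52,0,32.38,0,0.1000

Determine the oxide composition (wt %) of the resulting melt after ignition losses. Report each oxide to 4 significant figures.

Intermediates are displayed rounded to 4 significant figures between the steps; the whole derivation runs at exact precision end to end; a single rounding completes each reported value. The derived quantities are rebuilt from the batch weights per 332.8 kg of glass in exact precision (totals, the yield, LOI, the five compositions, glass mass) as quoted within the problem or answer text.
Mass of each oxide from the mix:
  MgO: 169.2·0.3148 + 48.53·0.9854 = 101.1 kg
  ZrO2: 21.29·0.6752 = 14.38 kg
  ZnO: 76.89·0.9980 = 76.74 kg
  SiO2: 169.2·0.6358 + 21.29·0.3238 = 114.5 kg
  SrO: 37.01·0.7062 = 26.14 kg
LOI: 37.01·0.2938 + 169.2·0.04940 + 48.53·0.01460 + 76.89·0.002000 + 21.29·0.001000 = 20.12 kg
Glass = total batch minus LOI = 352.9 − 20.12 = 332.8 kg (= Σ oxide masses)
each oxide over glass, ×100, is wt %

Glass mass = 332.8 kg (batch 352.9 − LOI 20.12).
Composition: MgO 30.37%, ZrO2 4.319%, ZnO 23.06%, SiO2 34.40%, SrO 7.853%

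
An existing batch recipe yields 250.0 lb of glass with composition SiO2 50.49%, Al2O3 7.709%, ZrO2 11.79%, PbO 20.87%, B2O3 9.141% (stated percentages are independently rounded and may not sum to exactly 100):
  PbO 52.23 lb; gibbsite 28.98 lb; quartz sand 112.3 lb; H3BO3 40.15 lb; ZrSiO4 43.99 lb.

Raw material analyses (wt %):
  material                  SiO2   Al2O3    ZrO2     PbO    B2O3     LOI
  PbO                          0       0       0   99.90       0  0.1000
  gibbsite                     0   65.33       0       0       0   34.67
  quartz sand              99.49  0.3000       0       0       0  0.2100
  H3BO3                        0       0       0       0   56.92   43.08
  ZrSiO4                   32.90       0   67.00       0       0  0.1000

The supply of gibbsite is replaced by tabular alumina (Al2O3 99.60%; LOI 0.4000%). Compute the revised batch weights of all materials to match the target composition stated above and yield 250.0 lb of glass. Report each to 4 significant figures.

Revised batch per 250.0 lb glass:
  PbO: 52.23 lb
  tabular alumina: 19.01 lb
  quartz sand: 112.3 lb
  H3BO3: 40.15 lb
  ZrSiO4: 43.99 lb
Total batch = 267.7 lb; LOI loss = 17.70 lb

Rounding to 4 significant figures extends to every intermediate as displayed — all internal work holds full precision end to end — each reported value includes exactly one rounding. Derived quantities are re-derived in full float precision (LOI, the totals, the yield, the five compositions, net glass mass) using the weight values for 250.0 lb of glass precisely as stated by problem or answer.
Target oxide masses per 250.0 lb glass:
  SiO2: 50.49% × 250.0 = 126.2 lb
  Al2O3: 7.709% × 250.0 = 19.27 lb
  ZrO2: 11.79% × 250.0 = 29.48 lb
  PbO: 20.87% × 250.0 = 52.18 lb
  B2O3: 9.141% × 250.0 = 22.85 lb
Verifying the oxide balance applying the batch weights above, for the quoted basis mass (sum by sum, the targets are met inside rounding margins):
  SiO2: 112.3·0.9949 + 43.99·0.3290 = 126.2 lb (target 126.2 lb)
  Al2O3: 19.01·0.9960 + 112.3·0.003000 = 19.27 lb (target 19.27 lb)
  ZrO2: 43.99·0.6700 = 29.47 lb (target 29.48 lb)
  PbO: 52.23·0.9990 = 52.18 lb (target 52.18 lb)
  B2O3: 40.15·0.5692 = 22.85 lb (target 22.85 lb)
The glass-mass cross-check: batch Σ − ignition loss = 250.0 lb (summing oxide targets gives 250.0 lb; versus the stated basis of 250.0 lb — differing by rounding only).
Batch total: Σ batch = 267.7 lb; the LOI term Σ batch·LOI equals 17.70 lb; the yield ratio, glass ÷ batch: 93.39%.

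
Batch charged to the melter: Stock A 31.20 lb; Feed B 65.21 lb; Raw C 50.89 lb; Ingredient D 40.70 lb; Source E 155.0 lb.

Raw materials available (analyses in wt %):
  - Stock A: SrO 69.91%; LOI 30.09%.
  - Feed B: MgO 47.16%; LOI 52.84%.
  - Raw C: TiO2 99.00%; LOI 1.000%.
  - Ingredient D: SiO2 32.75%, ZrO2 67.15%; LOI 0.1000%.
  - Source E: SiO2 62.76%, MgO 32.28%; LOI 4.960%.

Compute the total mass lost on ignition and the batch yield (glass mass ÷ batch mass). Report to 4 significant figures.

Each numeric step runs at full float precision at each step. Working values appear (rounded to 4 significant figures) within the worked lines — every reported number is rounded exactly once. All derived quantities, including the totals, net glass mass, five oxide percentages, ignition loss, yield, are recomputed using the weight values on 290.9 lb of glass at full precision exactly as shown in problem or answer.
LOI of each material in turn:
  Stock A: 31.20 × 0.3009 = 9.388 lb
  Feed B: 65.21 × 0.5284 = 34.46 lb
  Raw C: 50.89 × 0.01000 = 0.5089 lb
  Ingredient D: 40.70 × 0.001000 = 0.04070 lb
  Source E: 155.0 × 0.04960 = 7.688 lb
Total LOI = 52.08 lb
Glass = batch − LOI = 343.0 − 52.08 = 290.9 lb

LOI loss = 52.08 lb; glass = 290.9 lb; yield = 84.82%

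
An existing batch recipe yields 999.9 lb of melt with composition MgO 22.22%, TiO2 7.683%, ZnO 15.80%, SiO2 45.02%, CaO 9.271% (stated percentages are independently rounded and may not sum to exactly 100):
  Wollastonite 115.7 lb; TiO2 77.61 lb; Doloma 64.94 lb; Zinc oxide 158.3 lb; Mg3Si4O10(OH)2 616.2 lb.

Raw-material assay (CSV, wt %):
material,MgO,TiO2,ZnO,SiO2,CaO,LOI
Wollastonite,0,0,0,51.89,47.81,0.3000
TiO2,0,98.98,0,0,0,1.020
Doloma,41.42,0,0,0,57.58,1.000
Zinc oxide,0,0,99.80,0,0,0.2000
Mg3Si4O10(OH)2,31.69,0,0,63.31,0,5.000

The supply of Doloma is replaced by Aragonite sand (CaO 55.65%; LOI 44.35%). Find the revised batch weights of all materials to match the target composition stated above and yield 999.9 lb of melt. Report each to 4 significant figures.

Revised batch per 999.9 lb melt:
  Wollastonite: 12.12 lb
  TiO2: 77.61 lb
  Aragonite sand: 156.2 lb
  Zinc oxide: 158.3 lb
  Mg3Si4O10(OH)2: 701.1 lb
Total batch = 1105 lb; LOI loss = 105.5 lb

All internal work runs at full precision all the way through — working values are shown, rounded to 4 significant digits, as written. Exactly one rounding goes into each reported value. The derived quantities, which include the totals, ignition loss, five oxide percentages, glass mass, the yield, are recomputed at full precision, as written in the question or the answer, from the weighed amounts at 999.9 lb of glass.
The oxide mass targets at 999.9 lb melt:
  MgO: 22.22% × 999.9 = 222.2 lb
  TiO2: 7.683% × 999.9 = 76.82 lb
  ZnO: 15.80% × 999.9 = 158.0 lb
  SiO2: 45.02% × 999.9 = 450.2 lb
  CaO: 9.271% × 999.9 = 92.70 lb
Sums-versus-targets review from the weights as reported, under the basis named above (sums match the target masses once rounding is allowed for):
  MgO: 701.1·0.3169 = 222.2 lb (target 222.2 lb)
  TiO2: 77.61·0.9898 = 76.82 lb (target 76.82 lb)
  ZnO: 158.3·0.9980 = 158.0 lb (target 158.0 lb)
  SiO2: 12.12·0.5189 + 701.1·0.6331 = 450.2 lb (target 450.2 lb)
  CaO: 12.12·0.4781 + 156.2·0.5565 = 92.72 lb (target 92.70 lb)
Mass balance on the glass: the batch minus its LOI: 999.9 lb (targets for the oxides total 999.8 lb; with the basis standing at 999.9 lb — rounding explains the deltas).
Batch grand total — Σ batch = 1105 lb; LOI loss = Σ batch·LOI = 105.5 lb; as yield: glass ÷ batch → 90.46%.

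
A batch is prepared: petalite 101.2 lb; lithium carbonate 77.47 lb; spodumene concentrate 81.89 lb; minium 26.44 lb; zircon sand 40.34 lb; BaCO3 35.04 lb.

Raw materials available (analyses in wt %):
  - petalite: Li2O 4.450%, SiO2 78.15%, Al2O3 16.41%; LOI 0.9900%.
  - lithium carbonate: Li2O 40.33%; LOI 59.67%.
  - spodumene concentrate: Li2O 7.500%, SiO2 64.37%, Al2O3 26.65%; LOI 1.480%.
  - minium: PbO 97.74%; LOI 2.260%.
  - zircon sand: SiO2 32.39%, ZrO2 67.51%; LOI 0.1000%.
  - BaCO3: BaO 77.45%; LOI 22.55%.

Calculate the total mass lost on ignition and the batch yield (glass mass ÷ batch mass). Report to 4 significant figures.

LOI loss = 56.98 lb; glass = 305.4 lb; yield = 84.28%

The working math holds full float precision from first step to last. Working values appear, rounded to 4 significant figures, when written out — each reported figure is rounded a single time. The derived quantities, which include net glass mass, six oxide percentages, yield, ignition loss, the totals, are computed in full precision, as they appear in the problem or answer text, from the weighed amounts on 305.4 lb of glass.
Ignition loss by material:
  petalite: 101.2 × 0.009900 = 1.002 lb
  lithium carbonate: 77.47 × 0.5967 = 46.23 lb
  spodumene concentrate: 81.89 × 0.01480 = 1.212 lb
  minium: 26.44 × 0.02260 = 0.5975 lb
  zircon sand: 40.34 × 0.001000 = 0.04034 lb
  BaCO3: 35.04 × 0.2255 = 7.902 lb
Total LOI = 56.98 lb
Glass = batch − LOI = 362.4 − 56.98 = 305.4 lb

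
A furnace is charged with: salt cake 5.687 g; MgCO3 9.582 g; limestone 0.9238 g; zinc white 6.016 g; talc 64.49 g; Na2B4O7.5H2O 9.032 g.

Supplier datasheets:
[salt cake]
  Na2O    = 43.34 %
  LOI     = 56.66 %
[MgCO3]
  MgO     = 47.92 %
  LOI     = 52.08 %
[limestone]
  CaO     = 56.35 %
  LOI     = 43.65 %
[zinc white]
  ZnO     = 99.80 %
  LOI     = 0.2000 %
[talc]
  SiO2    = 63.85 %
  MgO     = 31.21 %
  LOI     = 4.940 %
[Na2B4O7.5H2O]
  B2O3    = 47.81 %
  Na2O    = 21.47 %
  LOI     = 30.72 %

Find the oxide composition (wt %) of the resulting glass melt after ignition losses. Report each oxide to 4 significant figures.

Glass mass = 81.14 g (batch 95.73 − LOI 14.59).
Composition: ZnO 7.399%, SiO2 50.75%, MgO 30.46%, CaO 0.6415%, B2O3 5.322%, Na2O 5.427%

Intermediates are printed (rounded to four significant digits) alongside each step; all arithmetic keeps exact precision through every step. Every reported value is rounded just once. The derived quantities (LOI, the six compositions, totals, glass mass, the yield) are re-derived from the weighed amounts at 81.14 g of glass at exact precision, as written in problem or answer.
Oxide-by-oxide delivered mass:
  ZnO: 6.016·0.9980 = 6.004 g
  SiO2: 64.49·0.6385 = 41.18 g
  MgO: 9.582·0.4792 + 64.49·0.3121 = 24.72 g
  CaO: 0.9238·0.5635 = 0.5206 g
  B2O3: 9.032·0.4781 = 4.318 g
  Na2O: 5.687·0.4334 + 9.032·0.2147 = 4.404 g
LOI: 5.687·0.5666 + 9.582·0.5208 + 0.9238·0.4365 + 6.016·0.002000 + 64.49·0.04940 + 9.032·0.3072 = 14.59 g
The glass mass, total less LOI, = 95.73 − 14.59 = 81.14 g (= the summed oxide contributions)
oxide / glass × 100 gives the wt %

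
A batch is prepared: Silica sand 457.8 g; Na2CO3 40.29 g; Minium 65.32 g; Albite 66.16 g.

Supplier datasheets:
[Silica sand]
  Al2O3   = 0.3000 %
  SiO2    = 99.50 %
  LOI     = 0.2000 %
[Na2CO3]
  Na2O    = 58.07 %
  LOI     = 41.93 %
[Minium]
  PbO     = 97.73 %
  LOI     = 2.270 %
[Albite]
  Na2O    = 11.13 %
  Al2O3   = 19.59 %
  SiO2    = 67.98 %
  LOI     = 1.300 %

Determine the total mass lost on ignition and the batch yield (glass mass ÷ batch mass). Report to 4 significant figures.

LOI loss = 20.15 g; glass = 609.4 g; yield = 96.80%

The working math holds exact precision through every step — intermediates are shown rounded to four significant digits in the working; every reported value is rounded a single time — the derived quantities (glass mass, four oxide percentages, the yield, the totals, LOI) are recomputed at full float precision from the weighed amounts at 609.4 g of glass as written in either problem or answer.
Ignition loss by material:
  Silica sand: 457.8 × 0.002000 = 0.9156 g
  Na2CO3: 40.29 × 0.4193 = 16.89 g
  Minium: 65.32 × 0.02270 = 1.483 g
  Albite: 66.16 × 0.01300 = 0.8601 g
Total LOI = 20.15 g
Glass = batch − LOI = 629.6 − 20.15 = 609.4 g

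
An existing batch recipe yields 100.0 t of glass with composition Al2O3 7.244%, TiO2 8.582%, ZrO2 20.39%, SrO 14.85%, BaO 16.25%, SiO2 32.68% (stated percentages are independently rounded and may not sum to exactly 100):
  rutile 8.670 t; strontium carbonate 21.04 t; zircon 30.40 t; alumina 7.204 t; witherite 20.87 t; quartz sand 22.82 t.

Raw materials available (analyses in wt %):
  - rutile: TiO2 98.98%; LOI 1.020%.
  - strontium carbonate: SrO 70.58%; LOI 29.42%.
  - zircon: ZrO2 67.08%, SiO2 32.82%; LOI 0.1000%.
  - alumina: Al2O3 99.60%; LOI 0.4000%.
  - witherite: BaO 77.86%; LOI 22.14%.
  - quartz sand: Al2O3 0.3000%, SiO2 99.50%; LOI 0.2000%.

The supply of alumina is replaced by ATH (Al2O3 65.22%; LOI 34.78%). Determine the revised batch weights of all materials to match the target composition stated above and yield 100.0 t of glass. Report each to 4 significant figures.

Every computation carries full float precision from first step to last. Mid-chain values are displayed, rounded to 4 significant digits, as written — a single rounding yields each reported value; all derived quantities, which include the totals, ignition loss, the six compositions, the yield, glass mass, are rebuilt in full precision, as given in question or answer, from the batch weights for 100.0 t of glass.
Oxide mass targets, per 100.0 t glass:
  Al2O3: 7.244% × 100.0 = 7.244 t
  TiO2: 8.582% × 100.0 = 8.582 t
  ZrO2: 20.39% × 100.0 = 20.39 t
  SrO: 14.85% × 100.0 = 14.85 t
  BaO: 16.25% × 100.0 = 16.25 t
  SiO2: 32.68% × 100.0 = 32.68 t
Verifying the oxide balance working from each reported weight, relative to the basis at hand (summed amounts equal target values given rounding of the digits):
  Al2O3: 11.00·0.6522 + 22.82·0.003000 = 7.243 t (target 7.244 t)
  TiO2: 8.670·0.9898 = 8.582 t (target 8.582 t)
  ZrO2: 30.40·0.6708 = 20.39 t (target 20.39 t)
  SrO: 21.04·0.7058 = 14.85 t (target 14.85 t)
  BaO: 20.87·0.7786 = 16.25 t (target 16.25 t)
  SiO2: 30.40·0.3282 + 22.82·0.9950 = 32.68 t (target 32.68 t)
Consistency of the glass mass: batch total minus LOI = 100.0 t (per-oxide target masses sum to 100.0 t; with the basis standing at 100.0 t — any gap is answer rounding).
Batch total: Σ batch = 114.8 t; ignition loss, Σ(batch × LOI) = 14.80 t; yield, glass over the total, = 87.11%.

Revised batch per 100.0 t glass:
  rutile: 8.670 t
  strontium carbonate: 21.04 t
  zircon: 30.40 t
  ATH: 11.00 t
  witherite: 20.87 t
  quartz sand: 22.82 t
Total batch = 114.8 t; LOI loss = 14.80 t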